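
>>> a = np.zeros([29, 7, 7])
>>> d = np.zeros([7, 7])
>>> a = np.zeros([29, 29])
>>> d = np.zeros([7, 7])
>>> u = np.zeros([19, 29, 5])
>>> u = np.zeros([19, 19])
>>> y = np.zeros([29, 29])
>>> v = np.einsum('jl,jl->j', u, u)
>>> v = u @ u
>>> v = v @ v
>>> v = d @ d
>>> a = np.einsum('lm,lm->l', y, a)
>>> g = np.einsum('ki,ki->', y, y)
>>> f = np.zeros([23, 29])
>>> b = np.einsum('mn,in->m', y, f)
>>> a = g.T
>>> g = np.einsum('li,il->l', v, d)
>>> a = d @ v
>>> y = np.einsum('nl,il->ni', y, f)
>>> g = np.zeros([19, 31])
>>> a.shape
(7, 7)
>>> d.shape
(7, 7)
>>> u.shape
(19, 19)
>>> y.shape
(29, 23)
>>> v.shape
(7, 7)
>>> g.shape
(19, 31)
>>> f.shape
(23, 29)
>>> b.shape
(29,)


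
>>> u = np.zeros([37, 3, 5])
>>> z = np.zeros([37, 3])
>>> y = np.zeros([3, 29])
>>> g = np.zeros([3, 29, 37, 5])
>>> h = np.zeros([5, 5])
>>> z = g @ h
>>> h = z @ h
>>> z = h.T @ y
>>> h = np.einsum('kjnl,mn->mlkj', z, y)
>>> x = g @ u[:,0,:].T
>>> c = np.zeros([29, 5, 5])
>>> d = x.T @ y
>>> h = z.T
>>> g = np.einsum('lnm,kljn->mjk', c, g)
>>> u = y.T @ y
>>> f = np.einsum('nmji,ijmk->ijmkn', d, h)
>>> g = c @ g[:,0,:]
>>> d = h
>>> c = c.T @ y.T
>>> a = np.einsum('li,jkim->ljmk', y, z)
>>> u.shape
(29, 29)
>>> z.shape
(5, 37, 29, 29)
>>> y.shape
(3, 29)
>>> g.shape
(29, 5, 3)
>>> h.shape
(29, 29, 37, 5)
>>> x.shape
(3, 29, 37, 37)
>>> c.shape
(5, 5, 3)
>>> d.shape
(29, 29, 37, 5)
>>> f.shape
(29, 29, 37, 5, 37)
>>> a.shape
(3, 5, 29, 37)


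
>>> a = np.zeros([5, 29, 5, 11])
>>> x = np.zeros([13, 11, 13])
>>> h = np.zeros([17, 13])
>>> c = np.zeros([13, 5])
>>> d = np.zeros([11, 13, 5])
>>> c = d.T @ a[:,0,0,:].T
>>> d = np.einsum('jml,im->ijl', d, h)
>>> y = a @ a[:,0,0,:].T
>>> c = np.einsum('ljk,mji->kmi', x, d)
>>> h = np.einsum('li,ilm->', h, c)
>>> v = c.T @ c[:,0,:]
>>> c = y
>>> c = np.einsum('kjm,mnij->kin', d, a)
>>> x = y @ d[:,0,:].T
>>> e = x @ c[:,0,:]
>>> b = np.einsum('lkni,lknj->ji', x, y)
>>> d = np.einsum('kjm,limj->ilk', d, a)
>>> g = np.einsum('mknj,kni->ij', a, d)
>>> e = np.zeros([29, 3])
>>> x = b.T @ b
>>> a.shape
(5, 29, 5, 11)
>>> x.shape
(17, 17)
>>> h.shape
()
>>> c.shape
(17, 5, 29)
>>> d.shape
(29, 5, 17)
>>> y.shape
(5, 29, 5, 5)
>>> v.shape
(5, 17, 5)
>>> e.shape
(29, 3)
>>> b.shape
(5, 17)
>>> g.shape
(17, 11)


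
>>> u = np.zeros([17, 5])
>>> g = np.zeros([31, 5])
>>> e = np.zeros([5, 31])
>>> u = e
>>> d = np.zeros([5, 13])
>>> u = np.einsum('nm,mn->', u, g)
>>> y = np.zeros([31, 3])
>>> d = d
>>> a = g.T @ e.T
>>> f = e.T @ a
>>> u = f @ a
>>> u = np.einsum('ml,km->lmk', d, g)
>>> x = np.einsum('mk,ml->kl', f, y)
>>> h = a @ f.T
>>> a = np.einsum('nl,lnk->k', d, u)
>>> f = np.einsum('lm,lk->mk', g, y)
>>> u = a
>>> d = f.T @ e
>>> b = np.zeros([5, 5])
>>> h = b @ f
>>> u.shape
(31,)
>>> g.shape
(31, 5)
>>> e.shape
(5, 31)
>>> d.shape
(3, 31)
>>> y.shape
(31, 3)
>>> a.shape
(31,)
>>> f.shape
(5, 3)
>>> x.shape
(5, 3)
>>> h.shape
(5, 3)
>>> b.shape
(5, 5)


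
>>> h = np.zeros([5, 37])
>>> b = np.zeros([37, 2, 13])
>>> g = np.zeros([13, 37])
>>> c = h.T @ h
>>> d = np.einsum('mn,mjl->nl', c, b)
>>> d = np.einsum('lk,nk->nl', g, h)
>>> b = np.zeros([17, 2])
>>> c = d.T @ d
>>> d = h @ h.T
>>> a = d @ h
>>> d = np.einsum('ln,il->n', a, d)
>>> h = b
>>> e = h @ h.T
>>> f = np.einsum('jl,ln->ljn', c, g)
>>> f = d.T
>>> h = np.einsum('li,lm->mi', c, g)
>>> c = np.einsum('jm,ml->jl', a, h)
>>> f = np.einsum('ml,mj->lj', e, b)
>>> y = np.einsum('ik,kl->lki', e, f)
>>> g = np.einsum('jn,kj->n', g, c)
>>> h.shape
(37, 13)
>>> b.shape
(17, 2)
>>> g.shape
(37,)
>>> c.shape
(5, 13)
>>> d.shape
(37,)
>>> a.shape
(5, 37)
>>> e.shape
(17, 17)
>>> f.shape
(17, 2)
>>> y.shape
(2, 17, 17)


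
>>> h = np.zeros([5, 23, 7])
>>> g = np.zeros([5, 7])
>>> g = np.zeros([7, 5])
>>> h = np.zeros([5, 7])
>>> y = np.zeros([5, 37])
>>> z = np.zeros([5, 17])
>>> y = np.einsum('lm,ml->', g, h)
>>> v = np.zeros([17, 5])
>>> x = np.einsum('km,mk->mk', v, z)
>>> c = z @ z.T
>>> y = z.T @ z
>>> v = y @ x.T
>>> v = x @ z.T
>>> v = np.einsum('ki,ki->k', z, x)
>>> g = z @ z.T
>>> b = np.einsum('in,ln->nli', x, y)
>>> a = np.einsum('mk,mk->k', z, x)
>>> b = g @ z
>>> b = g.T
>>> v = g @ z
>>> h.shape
(5, 7)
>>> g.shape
(5, 5)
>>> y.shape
(17, 17)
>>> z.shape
(5, 17)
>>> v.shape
(5, 17)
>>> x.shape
(5, 17)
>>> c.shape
(5, 5)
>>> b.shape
(5, 5)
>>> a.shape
(17,)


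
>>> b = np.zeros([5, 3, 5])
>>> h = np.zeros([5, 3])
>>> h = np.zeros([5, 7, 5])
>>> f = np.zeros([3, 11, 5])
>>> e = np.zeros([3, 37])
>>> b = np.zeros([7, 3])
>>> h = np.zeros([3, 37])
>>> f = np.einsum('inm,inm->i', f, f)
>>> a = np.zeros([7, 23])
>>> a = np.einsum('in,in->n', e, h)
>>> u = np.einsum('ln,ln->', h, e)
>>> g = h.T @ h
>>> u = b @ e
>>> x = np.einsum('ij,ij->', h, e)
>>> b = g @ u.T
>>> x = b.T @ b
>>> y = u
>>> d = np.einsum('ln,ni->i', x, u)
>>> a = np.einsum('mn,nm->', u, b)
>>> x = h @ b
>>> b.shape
(37, 7)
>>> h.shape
(3, 37)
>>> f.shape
(3,)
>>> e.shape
(3, 37)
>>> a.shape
()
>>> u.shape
(7, 37)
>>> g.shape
(37, 37)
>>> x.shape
(3, 7)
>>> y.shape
(7, 37)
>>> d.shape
(37,)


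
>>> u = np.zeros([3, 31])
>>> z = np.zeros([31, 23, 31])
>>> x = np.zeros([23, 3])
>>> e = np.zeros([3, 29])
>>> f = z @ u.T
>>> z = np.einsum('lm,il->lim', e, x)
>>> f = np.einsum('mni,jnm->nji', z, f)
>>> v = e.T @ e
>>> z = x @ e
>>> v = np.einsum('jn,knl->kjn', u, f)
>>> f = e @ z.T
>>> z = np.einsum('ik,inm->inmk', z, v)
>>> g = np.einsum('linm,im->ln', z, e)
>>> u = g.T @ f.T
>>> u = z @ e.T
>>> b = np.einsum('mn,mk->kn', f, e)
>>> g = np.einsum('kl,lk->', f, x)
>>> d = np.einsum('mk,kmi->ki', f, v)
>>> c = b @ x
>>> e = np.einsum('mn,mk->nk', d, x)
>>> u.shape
(23, 3, 31, 3)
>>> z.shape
(23, 3, 31, 29)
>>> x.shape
(23, 3)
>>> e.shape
(31, 3)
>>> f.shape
(3, 23)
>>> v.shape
(23, 3, 31)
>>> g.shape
()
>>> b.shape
(29, 23)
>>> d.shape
(23, 31)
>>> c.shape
(29, 3)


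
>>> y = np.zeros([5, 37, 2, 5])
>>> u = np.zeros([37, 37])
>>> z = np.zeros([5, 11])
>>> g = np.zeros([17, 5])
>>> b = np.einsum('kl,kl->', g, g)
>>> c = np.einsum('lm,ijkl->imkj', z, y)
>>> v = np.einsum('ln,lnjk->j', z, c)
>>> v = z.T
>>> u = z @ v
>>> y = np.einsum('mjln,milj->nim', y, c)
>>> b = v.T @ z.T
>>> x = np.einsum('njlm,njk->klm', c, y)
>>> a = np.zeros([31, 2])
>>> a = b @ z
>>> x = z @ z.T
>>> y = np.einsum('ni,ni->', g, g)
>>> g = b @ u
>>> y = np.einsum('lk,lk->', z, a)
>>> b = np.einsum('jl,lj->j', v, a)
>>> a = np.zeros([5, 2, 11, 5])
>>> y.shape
()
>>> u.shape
(5, 5)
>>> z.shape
(5, 11)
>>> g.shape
(5, 5)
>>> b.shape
(11,)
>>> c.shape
(5, 11, 2, 37)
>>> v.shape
(11, 5)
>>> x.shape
(5, 5)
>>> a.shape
(5, 2, 11, 5)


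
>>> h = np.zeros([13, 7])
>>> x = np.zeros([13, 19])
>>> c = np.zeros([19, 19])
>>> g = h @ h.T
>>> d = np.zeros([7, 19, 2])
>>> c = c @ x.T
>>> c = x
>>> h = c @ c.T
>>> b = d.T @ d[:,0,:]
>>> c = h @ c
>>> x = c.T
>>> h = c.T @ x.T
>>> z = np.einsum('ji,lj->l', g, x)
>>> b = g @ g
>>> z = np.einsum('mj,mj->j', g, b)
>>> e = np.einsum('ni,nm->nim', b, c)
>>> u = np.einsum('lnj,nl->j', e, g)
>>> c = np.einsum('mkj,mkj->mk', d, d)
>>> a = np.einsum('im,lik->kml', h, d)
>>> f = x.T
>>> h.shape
(19, 19)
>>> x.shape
(19, 13)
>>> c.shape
(7, 19)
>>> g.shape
(13, 13)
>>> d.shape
(7, 19, 2)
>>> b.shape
(13, 13)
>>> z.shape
(13,)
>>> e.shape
(13, 13, 19)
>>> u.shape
(19,)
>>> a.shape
(2, 19, 7)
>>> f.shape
(13, 19)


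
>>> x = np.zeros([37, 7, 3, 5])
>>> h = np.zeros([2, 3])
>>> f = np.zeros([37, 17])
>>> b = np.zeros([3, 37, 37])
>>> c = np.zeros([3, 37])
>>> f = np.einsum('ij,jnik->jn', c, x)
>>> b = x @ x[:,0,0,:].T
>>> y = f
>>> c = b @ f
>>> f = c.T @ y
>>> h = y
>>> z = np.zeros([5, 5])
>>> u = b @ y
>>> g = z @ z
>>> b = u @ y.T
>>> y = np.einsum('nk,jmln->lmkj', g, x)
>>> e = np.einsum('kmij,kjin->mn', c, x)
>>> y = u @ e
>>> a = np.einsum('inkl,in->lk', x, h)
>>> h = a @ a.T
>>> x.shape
(37, 7, 3, 5)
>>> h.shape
(5, 5)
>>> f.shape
(7, 3, 7, 7)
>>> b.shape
(37, 7, 3, 37)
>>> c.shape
(37, 7, 3, 7)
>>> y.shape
(37, 7, 3, 5)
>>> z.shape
(5, 5)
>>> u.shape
(37, 7, 3, 7)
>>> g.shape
(5, 5)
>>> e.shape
(7, 5)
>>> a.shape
(5, 3)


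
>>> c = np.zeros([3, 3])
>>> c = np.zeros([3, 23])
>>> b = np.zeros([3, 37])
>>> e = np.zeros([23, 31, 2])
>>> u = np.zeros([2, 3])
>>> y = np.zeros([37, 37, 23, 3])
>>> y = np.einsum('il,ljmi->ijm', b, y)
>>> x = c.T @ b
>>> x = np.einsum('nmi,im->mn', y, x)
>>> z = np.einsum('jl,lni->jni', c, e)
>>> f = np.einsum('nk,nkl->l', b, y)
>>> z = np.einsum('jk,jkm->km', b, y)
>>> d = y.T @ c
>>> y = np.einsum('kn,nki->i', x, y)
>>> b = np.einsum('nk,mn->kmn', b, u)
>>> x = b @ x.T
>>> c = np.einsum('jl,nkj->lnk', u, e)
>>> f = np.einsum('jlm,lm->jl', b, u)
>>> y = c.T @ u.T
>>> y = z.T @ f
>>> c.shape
(3, 23, 31)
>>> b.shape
(37, 2, 3)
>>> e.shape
(23, 31, 2)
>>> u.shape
(2, 3)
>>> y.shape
(23, 2)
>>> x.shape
(37, 2, 37)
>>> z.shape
(37, 23)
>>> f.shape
(37, 2)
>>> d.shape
(23, 37, 23)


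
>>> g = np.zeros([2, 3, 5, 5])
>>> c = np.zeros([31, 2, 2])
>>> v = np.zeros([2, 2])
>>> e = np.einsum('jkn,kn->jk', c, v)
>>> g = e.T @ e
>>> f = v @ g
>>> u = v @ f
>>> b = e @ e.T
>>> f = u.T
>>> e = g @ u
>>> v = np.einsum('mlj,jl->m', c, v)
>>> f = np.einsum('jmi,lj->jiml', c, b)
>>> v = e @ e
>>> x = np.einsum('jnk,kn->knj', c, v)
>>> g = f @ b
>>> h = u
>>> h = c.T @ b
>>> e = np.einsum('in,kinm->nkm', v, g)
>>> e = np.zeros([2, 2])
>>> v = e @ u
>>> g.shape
(31, 2, 2, 31)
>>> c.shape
(31, 2, 2)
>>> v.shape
(2, 2)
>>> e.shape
(2, 2)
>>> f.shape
(31, 2, 2, 31)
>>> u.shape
(2, 2)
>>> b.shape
(31, 31)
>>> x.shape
(2, 2, 31)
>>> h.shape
(2, 2, 31)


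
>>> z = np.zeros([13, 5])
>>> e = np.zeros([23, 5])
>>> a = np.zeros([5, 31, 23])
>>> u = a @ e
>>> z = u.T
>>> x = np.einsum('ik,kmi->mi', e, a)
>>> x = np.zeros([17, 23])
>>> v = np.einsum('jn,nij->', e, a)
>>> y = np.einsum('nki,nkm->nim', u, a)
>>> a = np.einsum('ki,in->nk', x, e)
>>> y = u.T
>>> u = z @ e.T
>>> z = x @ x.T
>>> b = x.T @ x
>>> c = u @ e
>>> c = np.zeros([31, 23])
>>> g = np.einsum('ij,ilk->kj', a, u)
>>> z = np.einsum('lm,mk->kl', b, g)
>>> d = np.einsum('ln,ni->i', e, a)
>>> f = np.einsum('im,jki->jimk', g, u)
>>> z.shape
(17, 23)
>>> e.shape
(23, 5)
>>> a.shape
(5, 17)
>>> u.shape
(5, 31, 23)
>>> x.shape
(17, 23)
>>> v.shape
()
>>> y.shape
(5, 31, 5)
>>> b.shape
(23, 23)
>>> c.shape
(31, 23)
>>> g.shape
(23, 17)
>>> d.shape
(17,)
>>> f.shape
(5, 23, 17, 31)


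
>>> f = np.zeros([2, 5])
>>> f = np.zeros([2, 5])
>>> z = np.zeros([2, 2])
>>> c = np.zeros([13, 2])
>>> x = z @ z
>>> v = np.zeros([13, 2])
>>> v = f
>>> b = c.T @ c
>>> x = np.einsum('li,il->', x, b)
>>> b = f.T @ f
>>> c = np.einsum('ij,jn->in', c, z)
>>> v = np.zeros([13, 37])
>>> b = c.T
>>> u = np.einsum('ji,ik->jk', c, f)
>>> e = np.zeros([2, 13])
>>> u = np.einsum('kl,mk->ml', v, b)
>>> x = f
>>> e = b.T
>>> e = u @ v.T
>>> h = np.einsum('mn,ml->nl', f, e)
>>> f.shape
(2, 5)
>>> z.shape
(2, 2)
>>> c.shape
(13, 2)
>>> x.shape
(2, 5)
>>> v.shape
(13, 37)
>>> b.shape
(2, 13)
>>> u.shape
(2, 37)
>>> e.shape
(2, 13)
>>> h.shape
(5, 13)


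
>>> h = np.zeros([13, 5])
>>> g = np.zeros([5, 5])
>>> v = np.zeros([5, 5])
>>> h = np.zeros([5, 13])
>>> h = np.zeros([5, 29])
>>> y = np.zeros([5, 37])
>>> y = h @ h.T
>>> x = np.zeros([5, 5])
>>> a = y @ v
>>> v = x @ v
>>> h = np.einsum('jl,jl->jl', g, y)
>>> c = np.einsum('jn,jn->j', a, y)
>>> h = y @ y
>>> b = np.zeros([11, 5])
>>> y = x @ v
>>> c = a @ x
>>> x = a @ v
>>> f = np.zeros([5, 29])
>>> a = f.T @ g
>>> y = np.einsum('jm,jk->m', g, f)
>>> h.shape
(5, 5)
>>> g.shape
(5, 5)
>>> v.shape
(5, 5)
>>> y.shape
(5,)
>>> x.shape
(5, 5)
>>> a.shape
(29, 5)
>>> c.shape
(5, 5)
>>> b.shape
(11, 5)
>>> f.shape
(5, 29)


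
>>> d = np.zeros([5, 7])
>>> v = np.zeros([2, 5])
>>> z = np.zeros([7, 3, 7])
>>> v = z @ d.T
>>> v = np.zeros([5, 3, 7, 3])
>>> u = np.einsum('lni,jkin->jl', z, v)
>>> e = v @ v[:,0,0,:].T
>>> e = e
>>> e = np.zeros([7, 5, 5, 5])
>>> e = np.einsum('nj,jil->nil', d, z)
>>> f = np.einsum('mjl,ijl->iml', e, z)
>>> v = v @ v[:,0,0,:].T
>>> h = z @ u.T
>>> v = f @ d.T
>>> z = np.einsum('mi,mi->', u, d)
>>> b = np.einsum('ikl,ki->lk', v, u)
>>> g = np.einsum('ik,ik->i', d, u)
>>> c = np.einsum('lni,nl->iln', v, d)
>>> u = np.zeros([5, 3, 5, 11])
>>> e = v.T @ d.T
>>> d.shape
(5, 7)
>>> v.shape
(7, 5, 5)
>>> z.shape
()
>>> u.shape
(5, 3, 5, 11)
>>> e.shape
(5, 5, 5)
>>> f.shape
(7, 5, 7)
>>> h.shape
(7, 3, 5)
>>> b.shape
(5, 5)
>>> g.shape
(5,)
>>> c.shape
(5, 7, 5)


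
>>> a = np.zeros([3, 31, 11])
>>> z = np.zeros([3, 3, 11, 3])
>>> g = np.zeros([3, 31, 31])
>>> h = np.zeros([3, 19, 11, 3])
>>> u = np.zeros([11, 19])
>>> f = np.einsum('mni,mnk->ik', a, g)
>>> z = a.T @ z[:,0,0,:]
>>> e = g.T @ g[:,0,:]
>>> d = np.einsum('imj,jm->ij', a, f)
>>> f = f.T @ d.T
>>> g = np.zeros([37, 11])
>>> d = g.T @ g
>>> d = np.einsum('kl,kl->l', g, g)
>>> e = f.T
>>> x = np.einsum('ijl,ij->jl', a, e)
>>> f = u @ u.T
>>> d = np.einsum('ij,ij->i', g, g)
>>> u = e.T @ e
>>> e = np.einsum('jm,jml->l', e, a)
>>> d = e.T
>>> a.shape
(3, 31, 11)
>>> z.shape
(11, 31, 3)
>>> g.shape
(37, 11)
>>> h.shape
(3, 19, 11, 3)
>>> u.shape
(31, 31)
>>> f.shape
(11, 11)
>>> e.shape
(11,)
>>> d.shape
(11,)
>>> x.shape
(31, 11)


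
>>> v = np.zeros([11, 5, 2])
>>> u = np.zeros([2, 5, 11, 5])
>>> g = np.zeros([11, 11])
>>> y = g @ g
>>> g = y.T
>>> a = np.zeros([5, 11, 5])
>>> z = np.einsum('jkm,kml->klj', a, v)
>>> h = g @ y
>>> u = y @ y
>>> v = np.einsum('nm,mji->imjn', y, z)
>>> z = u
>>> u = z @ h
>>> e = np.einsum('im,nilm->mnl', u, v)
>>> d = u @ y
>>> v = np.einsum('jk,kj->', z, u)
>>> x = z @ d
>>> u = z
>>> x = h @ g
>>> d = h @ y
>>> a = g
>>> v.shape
()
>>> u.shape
(11, 11)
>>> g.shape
(11, 11)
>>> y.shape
(11, 11)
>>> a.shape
(11, 11)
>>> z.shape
(11, 11)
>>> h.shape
(11, 11)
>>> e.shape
(11, 5, 2)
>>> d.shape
(11, 11)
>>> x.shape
(11, 11)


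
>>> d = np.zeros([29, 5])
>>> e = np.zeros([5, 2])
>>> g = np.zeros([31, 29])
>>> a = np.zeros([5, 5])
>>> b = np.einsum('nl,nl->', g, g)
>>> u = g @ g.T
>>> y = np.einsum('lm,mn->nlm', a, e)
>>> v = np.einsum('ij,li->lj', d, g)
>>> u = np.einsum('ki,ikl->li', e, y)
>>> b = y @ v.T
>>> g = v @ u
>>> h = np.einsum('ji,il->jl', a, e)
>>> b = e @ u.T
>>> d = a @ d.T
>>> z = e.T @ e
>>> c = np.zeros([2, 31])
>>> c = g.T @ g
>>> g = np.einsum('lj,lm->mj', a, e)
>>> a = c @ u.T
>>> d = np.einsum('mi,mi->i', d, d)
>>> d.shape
(29,)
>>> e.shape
(5, 2)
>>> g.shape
(2, 5)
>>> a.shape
(2, 5)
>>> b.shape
(5, 5)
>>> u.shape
(5, 2)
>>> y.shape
(2, 5, 5)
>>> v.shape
(31, 5)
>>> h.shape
(5, 2)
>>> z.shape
(2, 2)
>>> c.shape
(2, 2)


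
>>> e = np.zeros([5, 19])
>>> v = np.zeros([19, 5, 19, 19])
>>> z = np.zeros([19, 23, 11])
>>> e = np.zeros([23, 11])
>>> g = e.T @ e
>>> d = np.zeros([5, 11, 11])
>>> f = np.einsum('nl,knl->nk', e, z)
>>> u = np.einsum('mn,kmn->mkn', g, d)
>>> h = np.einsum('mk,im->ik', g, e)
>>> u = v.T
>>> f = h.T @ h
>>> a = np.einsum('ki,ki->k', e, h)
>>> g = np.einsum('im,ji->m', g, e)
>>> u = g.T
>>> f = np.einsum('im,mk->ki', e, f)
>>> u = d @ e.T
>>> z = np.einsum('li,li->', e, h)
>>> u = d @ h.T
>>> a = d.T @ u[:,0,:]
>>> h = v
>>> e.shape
(23, 11)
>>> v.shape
(19, 5, 19, 19)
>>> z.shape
()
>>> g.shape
(11,)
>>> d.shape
(5, 11, 11)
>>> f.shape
(11, 23)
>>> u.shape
(5, 11, 23)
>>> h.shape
(19, 5, 19, 19)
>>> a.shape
(11, 11, 23)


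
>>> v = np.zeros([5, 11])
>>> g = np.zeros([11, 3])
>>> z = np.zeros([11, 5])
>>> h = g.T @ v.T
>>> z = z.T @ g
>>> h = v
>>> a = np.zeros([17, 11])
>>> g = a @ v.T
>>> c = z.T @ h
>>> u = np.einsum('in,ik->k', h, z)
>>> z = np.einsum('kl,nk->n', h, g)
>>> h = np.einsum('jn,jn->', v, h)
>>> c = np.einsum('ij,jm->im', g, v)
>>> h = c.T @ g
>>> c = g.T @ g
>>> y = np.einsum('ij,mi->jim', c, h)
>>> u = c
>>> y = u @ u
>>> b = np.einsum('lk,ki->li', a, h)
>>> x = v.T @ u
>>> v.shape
(5, 11)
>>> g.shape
(17, 5)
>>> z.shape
(17,)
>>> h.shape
(11, 5)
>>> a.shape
(17, 11)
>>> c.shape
(5, 5)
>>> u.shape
(5, 5)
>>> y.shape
(5, 5)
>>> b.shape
(17, 5)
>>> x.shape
(11, 5)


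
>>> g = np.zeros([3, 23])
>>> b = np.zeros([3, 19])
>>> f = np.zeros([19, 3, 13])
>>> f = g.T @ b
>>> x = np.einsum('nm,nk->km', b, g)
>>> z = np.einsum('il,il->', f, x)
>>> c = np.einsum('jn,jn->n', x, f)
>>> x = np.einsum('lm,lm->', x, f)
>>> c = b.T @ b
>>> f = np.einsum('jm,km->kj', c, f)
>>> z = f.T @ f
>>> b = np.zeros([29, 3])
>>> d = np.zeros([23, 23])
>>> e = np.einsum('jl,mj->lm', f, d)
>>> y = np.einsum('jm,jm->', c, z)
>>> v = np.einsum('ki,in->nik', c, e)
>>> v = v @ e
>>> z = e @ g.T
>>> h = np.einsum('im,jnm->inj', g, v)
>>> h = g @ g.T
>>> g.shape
(3, 23)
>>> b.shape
(29, 3)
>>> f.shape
(23, 19)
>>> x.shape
()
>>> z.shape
(19, 3)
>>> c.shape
(19, 19)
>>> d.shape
(23, 23)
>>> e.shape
(19, 23)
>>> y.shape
()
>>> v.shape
(23, 19, 23)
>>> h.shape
(3, 3)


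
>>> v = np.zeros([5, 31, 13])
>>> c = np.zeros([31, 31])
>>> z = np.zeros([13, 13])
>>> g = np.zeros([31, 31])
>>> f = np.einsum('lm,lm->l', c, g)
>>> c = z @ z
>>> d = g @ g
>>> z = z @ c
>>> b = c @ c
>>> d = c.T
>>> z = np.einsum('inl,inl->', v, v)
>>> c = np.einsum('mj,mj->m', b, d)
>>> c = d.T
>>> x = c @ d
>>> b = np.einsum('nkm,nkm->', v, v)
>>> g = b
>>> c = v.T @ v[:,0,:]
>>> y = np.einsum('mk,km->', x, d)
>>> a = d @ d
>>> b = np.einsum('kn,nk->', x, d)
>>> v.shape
(5, 31, 13)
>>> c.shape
(13, 31, 13)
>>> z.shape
()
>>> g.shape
()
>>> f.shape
(31,)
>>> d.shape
(13, 13)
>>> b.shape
()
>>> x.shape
(13, 13)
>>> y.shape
()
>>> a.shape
(13, 13)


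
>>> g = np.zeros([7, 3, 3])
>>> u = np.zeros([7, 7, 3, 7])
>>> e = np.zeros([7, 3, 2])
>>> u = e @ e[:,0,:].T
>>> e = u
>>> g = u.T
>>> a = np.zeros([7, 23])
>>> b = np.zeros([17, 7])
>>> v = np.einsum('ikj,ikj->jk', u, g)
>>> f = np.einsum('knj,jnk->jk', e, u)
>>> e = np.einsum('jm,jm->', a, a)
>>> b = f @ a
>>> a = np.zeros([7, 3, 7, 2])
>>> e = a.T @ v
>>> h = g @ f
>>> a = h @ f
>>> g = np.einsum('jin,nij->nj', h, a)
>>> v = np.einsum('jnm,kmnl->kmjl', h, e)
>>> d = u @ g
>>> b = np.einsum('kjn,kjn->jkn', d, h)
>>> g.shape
(7, 7)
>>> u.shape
(7, 3, 7)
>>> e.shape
(2, 7, 3, 3)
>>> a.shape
(7, 3, 7)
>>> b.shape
(3, 7, 7)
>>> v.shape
(2, 7, 7, 3)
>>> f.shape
(7, 7)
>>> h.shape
(7, 3, 7)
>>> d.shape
(7, 3, 7)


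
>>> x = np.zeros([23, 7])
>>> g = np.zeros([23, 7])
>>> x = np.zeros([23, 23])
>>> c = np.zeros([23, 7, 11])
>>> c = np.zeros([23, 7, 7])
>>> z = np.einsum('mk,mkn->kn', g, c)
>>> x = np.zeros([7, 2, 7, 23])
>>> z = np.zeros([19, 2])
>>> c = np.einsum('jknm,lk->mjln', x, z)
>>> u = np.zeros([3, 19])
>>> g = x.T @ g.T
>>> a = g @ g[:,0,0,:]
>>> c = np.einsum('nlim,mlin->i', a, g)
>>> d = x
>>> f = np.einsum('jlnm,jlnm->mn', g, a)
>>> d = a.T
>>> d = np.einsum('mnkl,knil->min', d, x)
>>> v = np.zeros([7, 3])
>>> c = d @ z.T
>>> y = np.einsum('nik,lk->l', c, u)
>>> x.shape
(7, 2, 7, 23)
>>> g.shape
(23, 7, 2, 23)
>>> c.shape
(23, 7, 19)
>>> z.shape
(19, 2)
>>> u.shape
(3, 19)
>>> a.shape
(23, 7, 2, 23)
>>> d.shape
(23, 7, 2)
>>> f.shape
(23, 2)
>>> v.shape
(7, 3)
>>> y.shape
(3,)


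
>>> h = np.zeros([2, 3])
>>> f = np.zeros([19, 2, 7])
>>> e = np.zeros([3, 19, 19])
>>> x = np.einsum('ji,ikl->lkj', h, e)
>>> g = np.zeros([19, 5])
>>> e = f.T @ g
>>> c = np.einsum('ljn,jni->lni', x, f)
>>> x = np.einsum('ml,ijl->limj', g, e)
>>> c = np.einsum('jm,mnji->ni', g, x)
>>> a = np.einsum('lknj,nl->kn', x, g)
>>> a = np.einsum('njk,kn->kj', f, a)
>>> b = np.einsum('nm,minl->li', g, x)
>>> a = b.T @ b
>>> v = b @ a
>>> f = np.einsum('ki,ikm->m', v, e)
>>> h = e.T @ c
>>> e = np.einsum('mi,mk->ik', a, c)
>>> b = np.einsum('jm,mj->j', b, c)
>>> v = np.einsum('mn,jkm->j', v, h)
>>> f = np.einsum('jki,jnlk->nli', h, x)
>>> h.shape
(5, 2, 2)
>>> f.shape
(7, 19, 2)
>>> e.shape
(7, 2)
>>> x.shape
(5, 7, 19, 2)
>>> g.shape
(19, 5)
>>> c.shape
(7, 2)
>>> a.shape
(7, 7)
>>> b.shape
(2,)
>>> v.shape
(5,)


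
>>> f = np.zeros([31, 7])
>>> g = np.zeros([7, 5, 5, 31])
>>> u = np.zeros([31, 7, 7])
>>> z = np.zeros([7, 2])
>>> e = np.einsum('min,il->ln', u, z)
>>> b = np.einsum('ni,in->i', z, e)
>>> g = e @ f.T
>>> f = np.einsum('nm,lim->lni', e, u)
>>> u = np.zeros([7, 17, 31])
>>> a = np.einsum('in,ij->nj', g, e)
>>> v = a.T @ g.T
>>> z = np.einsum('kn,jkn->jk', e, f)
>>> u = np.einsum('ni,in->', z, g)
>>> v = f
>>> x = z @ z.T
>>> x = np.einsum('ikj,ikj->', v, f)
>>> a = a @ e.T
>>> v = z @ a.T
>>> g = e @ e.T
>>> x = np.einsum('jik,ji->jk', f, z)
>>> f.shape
(31, 2, 7)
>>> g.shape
(2, 2)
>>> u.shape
()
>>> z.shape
(31, 2)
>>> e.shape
(2, 7)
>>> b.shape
(2,)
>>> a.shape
(31, 2)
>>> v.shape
(31, 31)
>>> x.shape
(31, 7)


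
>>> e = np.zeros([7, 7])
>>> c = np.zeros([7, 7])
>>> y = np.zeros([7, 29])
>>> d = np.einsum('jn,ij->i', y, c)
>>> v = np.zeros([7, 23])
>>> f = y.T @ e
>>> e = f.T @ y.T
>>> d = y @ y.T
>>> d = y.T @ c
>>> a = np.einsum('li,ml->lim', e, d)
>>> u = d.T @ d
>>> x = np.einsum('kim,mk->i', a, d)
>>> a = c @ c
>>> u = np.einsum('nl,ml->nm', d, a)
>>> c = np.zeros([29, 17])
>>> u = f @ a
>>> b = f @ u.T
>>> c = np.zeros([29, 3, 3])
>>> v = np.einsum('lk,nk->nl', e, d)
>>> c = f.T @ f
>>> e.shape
(7, 7)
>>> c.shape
(7, 7)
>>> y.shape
(7, 29)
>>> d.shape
(29, 7)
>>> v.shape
(29, 7)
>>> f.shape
(29, 7)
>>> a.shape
(7, 7)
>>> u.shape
(29, 7)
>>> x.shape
(7,)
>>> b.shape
(29, 29)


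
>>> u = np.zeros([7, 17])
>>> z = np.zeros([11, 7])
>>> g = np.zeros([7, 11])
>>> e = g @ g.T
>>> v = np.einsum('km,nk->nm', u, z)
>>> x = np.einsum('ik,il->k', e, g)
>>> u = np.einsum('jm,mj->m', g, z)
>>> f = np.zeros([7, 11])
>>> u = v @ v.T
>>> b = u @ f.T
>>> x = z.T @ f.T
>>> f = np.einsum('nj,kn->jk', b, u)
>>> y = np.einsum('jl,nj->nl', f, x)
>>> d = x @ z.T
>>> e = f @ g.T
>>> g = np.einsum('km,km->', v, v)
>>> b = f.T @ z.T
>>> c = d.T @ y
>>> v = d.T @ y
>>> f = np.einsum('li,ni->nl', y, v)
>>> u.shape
(11, 11)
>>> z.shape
(11, 7)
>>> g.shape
()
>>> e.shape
(7, 7)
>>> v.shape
(11, 11)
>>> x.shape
(7, 7)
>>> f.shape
(11, 7)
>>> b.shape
(11, 11)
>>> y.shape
(7, 11)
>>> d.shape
(7, 11)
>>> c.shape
(11, 11)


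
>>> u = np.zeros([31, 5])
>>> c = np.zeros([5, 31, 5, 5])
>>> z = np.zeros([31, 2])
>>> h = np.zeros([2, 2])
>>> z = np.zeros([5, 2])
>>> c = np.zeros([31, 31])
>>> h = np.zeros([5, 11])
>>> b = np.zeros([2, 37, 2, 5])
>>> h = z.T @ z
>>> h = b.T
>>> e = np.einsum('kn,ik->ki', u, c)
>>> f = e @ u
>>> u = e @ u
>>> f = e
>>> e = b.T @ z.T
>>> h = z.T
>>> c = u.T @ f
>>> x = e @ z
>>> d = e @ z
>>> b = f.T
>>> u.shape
(31, 5)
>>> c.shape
(5, 31)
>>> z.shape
(5, 2)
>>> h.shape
(2, 5)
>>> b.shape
(31, 31)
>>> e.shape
(5, 2, 37, 5)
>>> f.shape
(31, 31)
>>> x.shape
(5, 2, 37, 2)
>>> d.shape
(5, 2, 37, 2)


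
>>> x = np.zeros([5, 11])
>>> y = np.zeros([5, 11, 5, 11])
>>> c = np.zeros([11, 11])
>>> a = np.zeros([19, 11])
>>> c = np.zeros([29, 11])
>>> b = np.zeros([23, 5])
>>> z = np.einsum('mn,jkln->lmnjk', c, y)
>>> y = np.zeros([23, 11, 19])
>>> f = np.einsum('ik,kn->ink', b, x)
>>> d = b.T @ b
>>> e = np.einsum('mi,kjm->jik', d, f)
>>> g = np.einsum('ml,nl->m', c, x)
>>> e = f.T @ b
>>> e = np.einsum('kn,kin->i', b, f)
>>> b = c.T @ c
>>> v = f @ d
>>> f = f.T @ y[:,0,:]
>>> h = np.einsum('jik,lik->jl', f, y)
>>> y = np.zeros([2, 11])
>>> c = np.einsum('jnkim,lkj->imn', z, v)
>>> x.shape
(5, 11)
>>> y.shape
(2, 11)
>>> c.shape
(5, 11, 29)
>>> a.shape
(19, 11)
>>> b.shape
(11, 11)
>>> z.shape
(5, 29, 11, 5, 11)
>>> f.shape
(5, 11, 19)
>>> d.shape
(5, 5)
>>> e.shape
(11,)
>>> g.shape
(29,)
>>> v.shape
(23, 11, 5)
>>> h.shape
(5, 23)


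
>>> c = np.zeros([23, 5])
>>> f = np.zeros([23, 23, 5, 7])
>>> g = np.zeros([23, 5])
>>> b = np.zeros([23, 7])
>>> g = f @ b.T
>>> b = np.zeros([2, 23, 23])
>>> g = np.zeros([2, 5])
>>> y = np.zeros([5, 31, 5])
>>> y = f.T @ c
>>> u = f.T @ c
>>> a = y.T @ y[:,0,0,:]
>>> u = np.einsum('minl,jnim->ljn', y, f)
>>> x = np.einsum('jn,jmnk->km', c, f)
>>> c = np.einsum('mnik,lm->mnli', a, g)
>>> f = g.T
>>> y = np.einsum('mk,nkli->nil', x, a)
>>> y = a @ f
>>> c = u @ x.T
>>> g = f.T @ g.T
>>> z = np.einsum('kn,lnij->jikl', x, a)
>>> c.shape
(5, 23, 7)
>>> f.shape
(5, 2)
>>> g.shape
(2, 2)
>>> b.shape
(2, 23, 23)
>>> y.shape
(5, 23, 5, 2)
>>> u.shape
(5, 23, 23)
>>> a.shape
(5, 23, 5, 5)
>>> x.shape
(7, 23)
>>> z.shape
(5, 5, 7, 5)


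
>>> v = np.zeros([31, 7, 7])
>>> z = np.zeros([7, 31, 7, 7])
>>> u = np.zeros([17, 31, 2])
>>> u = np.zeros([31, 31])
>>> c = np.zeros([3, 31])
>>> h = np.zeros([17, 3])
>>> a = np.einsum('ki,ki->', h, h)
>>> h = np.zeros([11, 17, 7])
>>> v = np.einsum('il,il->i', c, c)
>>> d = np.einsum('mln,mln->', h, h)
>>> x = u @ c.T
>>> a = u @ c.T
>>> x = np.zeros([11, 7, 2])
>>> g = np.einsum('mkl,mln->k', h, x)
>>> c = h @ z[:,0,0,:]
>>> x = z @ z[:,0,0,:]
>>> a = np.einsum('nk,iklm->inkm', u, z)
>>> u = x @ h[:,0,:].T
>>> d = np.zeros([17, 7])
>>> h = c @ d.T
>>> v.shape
(3,)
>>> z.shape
(7, 31, 7, 7)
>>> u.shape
(7, 31, 7, 11)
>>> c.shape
(11, 17, 7)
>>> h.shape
(11, 17, 17)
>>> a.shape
(7, 31, 31, 7)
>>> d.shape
(17, 7)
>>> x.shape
(7, 31, 7, 7)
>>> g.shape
(17,)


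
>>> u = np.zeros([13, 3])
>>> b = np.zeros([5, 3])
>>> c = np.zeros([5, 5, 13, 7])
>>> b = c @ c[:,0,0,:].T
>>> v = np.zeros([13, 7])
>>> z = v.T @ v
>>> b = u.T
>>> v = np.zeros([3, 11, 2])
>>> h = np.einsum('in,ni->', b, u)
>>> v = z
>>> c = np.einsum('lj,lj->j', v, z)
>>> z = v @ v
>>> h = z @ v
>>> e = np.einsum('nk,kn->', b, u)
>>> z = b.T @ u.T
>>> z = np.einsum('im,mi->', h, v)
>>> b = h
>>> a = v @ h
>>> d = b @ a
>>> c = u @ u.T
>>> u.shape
(13, 3)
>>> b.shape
(7, 7)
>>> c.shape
(13, 13)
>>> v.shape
(7, 7)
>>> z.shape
()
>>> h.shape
(7, 7)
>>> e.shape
()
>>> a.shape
(7, 7)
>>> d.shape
(7, 7)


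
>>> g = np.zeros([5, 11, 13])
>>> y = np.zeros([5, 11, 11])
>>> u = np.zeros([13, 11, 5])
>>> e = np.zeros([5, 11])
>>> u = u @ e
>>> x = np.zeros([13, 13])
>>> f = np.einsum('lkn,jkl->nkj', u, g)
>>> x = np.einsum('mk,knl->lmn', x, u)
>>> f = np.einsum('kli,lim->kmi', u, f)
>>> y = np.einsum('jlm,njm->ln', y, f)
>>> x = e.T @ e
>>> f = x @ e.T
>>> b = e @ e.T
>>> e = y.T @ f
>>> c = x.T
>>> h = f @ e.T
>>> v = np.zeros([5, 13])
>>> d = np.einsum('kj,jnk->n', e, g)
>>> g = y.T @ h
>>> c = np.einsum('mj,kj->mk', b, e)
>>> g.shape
(13, 13)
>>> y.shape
(11, 13)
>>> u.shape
(13, 11, 11)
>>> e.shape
(13, 5)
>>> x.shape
(11, 11)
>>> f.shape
(11, 5)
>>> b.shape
(5, 5)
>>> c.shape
(5, 13)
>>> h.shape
(11, 13)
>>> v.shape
(5, 13)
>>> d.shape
(11,)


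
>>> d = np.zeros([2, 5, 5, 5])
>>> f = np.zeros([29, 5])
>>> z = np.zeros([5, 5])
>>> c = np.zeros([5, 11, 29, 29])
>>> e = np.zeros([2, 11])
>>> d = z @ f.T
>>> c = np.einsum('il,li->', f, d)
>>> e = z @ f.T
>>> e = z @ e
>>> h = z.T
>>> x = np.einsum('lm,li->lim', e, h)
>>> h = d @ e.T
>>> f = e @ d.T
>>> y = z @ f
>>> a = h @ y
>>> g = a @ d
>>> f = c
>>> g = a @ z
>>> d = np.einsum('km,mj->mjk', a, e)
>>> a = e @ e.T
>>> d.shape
(5, 29, 5)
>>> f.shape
()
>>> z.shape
(5, 5)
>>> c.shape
()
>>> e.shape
(5, 29)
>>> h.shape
(5, 5)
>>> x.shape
(5, 5, 29)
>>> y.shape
(5, 5)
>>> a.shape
(5, 5)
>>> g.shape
(5, 5)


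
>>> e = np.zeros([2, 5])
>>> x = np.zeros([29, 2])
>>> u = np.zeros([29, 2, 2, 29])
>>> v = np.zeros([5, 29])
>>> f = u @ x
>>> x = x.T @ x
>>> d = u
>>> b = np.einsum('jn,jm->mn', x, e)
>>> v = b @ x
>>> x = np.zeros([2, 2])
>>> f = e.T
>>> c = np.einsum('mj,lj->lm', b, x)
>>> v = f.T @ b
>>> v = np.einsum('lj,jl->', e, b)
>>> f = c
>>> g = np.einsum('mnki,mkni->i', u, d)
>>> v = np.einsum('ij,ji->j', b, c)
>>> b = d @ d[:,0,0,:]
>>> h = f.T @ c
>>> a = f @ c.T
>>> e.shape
(2, 5)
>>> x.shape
(2, 2)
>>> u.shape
(29, 2, 2, 29)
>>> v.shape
(2,)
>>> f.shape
(2, 5)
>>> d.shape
(29, 2, 2, 29)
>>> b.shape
(29, 2, 2, 29)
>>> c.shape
(2, 5)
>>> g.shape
(29,)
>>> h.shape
(5, 5)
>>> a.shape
(2, 2)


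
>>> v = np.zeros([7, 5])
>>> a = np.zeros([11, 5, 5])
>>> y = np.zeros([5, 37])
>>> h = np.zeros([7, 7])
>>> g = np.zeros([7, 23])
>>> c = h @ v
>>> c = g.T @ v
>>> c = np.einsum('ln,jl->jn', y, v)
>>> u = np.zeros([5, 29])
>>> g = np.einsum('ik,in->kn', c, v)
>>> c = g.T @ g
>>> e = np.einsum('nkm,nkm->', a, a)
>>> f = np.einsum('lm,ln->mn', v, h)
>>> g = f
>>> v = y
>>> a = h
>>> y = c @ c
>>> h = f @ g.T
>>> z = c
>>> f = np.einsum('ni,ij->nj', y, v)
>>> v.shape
(5, 37)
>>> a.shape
(7, 7)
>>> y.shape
(5, 5)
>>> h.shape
(5, 5)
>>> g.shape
(5, 7)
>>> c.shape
(5, 5)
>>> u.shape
(5, 29)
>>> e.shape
()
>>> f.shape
(5, 37)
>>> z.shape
(5, 5)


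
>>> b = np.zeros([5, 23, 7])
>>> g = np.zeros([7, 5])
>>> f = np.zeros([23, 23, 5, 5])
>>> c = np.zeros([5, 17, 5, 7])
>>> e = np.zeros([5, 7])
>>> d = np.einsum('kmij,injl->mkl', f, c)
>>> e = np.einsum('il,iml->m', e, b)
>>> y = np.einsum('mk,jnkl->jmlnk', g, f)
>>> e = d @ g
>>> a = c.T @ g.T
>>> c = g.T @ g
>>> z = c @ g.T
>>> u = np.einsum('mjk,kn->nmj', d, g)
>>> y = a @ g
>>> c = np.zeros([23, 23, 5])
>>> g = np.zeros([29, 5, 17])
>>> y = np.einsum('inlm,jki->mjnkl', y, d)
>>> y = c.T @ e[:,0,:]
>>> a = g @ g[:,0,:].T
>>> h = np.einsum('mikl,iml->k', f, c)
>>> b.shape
(5, 23, 7)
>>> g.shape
(29, 5, 17)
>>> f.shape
(23, 23, 5, 5)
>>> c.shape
(23, 23, 5)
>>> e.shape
(23, 23, 5)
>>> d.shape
(23, 23, 7)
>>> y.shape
(5, 23, 5)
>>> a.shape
(29, 5, 29)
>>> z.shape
(5, 7)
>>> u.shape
(5, 23, 23)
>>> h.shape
(5,)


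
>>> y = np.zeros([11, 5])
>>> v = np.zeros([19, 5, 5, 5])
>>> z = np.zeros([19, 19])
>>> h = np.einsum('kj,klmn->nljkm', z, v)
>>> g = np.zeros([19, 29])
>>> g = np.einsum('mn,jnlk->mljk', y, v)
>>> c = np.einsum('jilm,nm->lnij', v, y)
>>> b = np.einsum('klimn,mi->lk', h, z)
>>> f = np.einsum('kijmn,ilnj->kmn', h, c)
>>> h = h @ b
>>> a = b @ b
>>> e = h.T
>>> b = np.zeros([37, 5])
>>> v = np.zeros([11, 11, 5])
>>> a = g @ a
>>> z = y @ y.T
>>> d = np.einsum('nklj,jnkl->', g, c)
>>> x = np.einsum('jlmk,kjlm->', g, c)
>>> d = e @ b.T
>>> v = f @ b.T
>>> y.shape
(11, 5)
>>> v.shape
(5, 19, 37)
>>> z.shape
(11, 11)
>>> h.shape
(5, 5, 19, 19, 5)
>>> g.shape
(11, 5, 19, 5)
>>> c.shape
(5, 11, 5, 19)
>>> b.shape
(37, 5)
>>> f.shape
(5, 19, 5)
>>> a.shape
(11, 5, 19, 5)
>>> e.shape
(5, 19, 19, 5, 5)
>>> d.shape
(5, 19, 19, 5, 37)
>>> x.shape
()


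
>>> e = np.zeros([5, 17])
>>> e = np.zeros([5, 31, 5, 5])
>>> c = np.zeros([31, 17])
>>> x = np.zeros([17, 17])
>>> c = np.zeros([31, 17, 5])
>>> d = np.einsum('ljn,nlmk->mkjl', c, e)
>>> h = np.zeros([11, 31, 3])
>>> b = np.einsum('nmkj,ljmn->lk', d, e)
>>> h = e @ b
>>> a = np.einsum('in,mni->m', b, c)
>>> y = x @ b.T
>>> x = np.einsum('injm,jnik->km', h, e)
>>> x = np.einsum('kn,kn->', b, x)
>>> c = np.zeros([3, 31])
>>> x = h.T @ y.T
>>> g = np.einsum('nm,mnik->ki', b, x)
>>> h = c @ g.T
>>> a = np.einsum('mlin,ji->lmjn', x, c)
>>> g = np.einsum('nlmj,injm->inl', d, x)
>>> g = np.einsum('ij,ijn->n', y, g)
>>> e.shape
(5, 31, 5, 5)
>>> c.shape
(3, 31)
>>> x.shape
(17, 5, 31, 17)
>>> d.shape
(5, 5, 17, 31)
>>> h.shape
(3, 17)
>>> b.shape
(5, 17)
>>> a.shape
(5, 17, 3, 17)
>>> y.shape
(17, 5)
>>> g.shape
(5,)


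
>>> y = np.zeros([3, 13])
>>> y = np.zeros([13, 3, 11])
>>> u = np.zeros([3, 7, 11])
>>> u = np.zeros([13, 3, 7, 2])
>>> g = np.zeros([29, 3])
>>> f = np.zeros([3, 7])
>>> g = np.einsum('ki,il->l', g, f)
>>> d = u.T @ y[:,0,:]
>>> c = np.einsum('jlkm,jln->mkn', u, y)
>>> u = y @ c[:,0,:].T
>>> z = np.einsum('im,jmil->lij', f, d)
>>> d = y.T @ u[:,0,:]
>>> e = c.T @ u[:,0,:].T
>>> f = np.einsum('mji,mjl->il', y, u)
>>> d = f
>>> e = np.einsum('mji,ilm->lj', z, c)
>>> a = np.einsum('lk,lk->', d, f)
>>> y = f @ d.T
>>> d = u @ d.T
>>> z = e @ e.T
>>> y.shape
(11, 11)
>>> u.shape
(13, 3, 2)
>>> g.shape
(7,)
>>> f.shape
(11, 2)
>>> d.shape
(13, 3, 11)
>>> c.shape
(2, 7, 11)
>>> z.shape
(7, 7)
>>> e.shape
(7, 3)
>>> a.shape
()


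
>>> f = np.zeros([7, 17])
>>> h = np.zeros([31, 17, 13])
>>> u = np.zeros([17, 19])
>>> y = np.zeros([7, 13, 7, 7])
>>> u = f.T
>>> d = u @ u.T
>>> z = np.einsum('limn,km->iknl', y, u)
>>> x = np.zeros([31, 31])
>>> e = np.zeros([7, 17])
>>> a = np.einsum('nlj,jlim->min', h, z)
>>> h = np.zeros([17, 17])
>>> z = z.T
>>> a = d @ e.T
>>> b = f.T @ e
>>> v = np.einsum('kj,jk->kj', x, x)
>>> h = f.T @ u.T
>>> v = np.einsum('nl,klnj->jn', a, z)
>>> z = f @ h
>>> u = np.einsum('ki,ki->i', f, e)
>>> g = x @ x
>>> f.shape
(7, 17)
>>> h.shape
(17, 17)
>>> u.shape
(17,)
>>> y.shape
(7, 13, 7, 7)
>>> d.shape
(17, 17)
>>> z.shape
(7, 17)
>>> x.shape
(31, 31)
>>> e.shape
(7, 17)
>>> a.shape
(17, 7)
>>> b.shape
(17, 17)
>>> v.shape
(13, 17)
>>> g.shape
(31, 31)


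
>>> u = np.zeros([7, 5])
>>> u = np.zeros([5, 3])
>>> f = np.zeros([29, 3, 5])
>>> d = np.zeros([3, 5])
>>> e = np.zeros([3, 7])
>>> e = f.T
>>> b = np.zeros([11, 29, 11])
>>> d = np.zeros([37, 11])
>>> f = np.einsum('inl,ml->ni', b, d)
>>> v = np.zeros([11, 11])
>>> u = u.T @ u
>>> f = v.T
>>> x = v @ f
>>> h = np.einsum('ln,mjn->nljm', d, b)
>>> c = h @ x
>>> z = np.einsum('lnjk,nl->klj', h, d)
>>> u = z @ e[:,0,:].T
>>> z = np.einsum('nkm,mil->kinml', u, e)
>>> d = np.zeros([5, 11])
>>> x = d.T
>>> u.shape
(11, 11, 5)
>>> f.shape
(11, 11)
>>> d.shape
(5, 11)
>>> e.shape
(5, 3, 29)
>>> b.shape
(11, 29, 11)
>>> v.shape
(11, 11)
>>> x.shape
(11, 5)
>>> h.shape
(11, 37, 29, 11)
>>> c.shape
(11, 37, 29, 11)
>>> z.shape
(11, 3, 11, 5, 29)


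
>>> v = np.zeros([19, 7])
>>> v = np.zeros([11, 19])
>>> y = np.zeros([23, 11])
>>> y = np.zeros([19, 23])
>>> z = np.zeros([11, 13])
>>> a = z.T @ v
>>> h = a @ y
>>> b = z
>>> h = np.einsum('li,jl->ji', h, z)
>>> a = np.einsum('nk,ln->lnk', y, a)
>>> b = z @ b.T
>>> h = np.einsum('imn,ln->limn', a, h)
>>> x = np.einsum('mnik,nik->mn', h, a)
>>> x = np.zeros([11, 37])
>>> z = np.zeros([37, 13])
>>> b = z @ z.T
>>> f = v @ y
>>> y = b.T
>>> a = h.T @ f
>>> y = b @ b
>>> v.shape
(11, 19)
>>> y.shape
(37, 37)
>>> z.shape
(37, 13)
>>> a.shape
(23, 19, 13, 23)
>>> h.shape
(11, 13, 19, 23)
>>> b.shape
(37, 37)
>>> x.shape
(11, 37)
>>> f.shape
(11, 23)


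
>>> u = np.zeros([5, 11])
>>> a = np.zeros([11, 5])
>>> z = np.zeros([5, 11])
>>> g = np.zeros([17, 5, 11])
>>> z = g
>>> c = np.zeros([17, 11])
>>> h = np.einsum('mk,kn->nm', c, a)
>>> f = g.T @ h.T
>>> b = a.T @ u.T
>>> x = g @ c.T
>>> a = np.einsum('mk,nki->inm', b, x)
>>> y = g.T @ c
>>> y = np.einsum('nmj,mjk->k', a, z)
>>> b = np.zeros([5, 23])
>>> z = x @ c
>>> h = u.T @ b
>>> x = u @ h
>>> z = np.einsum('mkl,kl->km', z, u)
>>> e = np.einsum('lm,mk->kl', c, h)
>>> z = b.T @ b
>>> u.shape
(5, 11)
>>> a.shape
(17, 17, 5)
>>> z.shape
(23, 23)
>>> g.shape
(17, 5, 11)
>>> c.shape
(17, 11)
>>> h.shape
(11, 23)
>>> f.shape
(11, 5, 5)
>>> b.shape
(5, 23)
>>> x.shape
(5, 23)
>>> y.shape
(11,)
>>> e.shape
(23, 17)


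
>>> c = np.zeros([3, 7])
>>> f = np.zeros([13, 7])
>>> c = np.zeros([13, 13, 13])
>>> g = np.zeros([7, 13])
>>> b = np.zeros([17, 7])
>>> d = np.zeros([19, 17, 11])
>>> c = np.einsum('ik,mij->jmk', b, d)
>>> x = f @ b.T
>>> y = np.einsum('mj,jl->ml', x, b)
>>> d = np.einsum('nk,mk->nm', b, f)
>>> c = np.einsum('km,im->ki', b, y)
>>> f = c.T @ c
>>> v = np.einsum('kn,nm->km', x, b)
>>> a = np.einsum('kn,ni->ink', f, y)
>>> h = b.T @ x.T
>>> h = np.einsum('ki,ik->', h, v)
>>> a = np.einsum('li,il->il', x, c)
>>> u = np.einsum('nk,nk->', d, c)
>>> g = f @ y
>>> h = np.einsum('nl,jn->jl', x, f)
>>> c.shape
(17, 13)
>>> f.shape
(13, 13)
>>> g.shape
(13, 7)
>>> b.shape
(17, 7)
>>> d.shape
(17, 13)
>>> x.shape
(13, 17)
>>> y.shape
(13, 7)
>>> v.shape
(13, 7)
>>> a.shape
(17, 13)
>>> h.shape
(13, 17)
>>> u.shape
()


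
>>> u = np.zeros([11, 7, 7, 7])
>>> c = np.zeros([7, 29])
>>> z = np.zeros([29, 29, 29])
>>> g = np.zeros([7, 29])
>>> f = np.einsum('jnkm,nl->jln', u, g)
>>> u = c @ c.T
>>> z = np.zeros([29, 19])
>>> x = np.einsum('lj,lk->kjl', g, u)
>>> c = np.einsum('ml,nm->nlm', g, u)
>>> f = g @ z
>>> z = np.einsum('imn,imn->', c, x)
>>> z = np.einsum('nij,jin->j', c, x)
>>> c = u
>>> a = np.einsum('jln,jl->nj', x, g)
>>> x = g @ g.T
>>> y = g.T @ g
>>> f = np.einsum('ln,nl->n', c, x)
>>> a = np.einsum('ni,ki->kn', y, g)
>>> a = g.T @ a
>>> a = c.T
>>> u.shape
(7, 7)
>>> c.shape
(7, 7)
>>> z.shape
(7,)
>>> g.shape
(7, 29)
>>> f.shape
(7,)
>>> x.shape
(7, 7)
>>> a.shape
(7, 7)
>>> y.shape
(29, 29)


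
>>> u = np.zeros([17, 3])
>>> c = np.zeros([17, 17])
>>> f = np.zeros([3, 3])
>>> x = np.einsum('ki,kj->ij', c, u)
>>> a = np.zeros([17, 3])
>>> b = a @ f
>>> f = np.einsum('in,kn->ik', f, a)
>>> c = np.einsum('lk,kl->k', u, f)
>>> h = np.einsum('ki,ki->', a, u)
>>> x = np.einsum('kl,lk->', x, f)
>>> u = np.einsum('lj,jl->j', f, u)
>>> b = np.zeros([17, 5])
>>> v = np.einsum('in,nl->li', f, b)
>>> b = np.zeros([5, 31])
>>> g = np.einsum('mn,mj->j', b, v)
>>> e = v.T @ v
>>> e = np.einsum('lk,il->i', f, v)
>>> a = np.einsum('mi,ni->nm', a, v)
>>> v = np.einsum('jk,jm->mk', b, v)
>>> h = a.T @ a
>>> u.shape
(17,)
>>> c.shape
(3,)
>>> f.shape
(3, 17)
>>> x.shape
()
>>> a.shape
(5, 17)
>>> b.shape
(5, 31)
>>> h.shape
(17, 17)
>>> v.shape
(3, 31)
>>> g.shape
(3,)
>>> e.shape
(5,)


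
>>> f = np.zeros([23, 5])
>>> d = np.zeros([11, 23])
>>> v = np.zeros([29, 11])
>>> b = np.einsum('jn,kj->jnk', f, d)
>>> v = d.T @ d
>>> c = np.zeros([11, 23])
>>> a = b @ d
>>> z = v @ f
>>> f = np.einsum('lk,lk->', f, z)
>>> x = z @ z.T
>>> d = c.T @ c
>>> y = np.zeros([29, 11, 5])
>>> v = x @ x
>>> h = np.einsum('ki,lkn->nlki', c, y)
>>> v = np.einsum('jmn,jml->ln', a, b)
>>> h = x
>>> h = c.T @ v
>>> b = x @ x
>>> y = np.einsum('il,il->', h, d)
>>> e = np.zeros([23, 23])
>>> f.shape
()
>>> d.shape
(23, 23)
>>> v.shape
(11, 23)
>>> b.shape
(23, 23)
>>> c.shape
(11, 23)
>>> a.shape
(23, 5, 23)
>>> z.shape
(23, 5)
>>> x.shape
(23, 23)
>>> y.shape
()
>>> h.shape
(23, 23)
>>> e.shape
(23, 23)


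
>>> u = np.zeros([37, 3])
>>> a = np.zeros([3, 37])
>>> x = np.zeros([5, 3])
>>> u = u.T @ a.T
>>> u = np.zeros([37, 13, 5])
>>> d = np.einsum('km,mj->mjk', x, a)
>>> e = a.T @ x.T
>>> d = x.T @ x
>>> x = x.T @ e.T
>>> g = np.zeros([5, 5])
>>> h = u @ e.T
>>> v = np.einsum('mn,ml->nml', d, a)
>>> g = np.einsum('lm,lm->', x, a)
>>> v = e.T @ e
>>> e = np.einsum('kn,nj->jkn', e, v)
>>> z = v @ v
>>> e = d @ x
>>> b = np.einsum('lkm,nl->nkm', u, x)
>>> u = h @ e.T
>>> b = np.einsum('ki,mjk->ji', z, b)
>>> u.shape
(37, 13, 3)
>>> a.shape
(3, 37)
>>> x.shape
(3, 37)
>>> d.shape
(3, 3)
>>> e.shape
(3, 37)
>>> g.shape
()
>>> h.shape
(37, 13, 37)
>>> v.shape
(5, 5)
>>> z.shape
(5, 5)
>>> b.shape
(13, 5)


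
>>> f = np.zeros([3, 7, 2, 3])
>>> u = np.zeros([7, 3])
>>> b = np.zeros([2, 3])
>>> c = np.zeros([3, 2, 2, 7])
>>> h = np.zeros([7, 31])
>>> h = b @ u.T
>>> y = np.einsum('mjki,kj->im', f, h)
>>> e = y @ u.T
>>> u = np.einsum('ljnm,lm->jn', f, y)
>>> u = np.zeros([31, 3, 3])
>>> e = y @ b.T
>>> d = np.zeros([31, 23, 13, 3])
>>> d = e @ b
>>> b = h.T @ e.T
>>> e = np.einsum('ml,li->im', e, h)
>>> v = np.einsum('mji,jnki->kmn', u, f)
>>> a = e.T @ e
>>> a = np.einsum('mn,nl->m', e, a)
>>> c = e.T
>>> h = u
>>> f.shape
(3, 7, 2, 3)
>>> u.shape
(31, 3, 3)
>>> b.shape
(7, 3)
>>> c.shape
(3, 7)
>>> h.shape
(31, 3, 3)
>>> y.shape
(3, 3)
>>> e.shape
(7, 3)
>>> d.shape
(3, 3)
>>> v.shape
(2, 31, 7)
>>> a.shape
(7,)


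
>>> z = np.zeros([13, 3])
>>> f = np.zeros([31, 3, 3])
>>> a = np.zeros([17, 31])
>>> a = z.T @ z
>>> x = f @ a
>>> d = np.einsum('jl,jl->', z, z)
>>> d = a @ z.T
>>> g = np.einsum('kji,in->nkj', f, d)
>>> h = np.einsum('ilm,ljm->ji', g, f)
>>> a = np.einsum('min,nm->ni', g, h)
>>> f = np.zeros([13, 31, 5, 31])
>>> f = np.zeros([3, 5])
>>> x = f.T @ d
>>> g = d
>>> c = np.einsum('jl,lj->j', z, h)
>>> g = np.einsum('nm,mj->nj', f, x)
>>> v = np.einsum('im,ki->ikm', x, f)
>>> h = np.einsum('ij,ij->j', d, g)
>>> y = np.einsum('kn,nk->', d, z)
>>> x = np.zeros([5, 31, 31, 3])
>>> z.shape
(13, 3)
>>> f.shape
(3, 5)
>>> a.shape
(3, 31)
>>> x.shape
(5, 31, 31, 3)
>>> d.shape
(3, 13)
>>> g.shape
(3, 13)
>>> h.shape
(13,)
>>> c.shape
(13,)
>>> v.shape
(5, 3, 13)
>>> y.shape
()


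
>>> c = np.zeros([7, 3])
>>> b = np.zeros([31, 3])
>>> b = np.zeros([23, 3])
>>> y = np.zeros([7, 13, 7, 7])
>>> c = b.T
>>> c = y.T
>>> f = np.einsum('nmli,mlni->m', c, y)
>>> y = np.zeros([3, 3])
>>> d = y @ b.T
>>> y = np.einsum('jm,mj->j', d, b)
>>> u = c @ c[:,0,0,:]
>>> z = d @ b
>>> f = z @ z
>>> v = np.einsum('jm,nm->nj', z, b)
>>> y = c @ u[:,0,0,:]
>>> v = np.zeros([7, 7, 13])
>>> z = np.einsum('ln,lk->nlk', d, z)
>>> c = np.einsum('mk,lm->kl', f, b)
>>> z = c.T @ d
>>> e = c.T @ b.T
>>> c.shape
(3, 23)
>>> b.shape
(23, 3)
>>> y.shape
(7, 7, 13, 7)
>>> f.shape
(3, 3)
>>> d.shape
(3, 23)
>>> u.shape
(7, 7, 13, 7)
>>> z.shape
(23, 23)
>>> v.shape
(7, 7, 13)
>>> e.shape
(23, 23)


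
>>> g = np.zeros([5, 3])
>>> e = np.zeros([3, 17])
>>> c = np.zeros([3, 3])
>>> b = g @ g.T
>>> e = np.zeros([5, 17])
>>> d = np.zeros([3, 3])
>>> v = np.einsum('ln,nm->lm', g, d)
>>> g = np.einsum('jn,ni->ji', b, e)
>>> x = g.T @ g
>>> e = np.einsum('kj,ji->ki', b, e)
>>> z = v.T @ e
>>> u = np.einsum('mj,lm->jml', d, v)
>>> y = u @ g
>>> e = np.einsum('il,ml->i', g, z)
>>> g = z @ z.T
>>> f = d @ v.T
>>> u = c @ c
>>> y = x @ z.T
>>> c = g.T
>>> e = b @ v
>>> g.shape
(3, 3)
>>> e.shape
(5, 3)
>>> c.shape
(3, 3)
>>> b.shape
(5, 5)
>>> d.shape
(3, 3)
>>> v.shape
(5, 3)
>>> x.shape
(17, 17)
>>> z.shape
(3, 17)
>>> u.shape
(3, 3)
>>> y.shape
(17, 3)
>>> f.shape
(3, 5)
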